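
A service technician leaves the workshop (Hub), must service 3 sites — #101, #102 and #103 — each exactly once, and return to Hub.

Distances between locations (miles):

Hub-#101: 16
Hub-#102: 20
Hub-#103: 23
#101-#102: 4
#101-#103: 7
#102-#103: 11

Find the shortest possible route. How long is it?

Shortest round trip = 54 miles.

There are 3 distinct closed tours to check (reversals are equivalent).
Hub → #101 → #102 → #103 → Hub: 16+4+11+23 = 54
Hub → #101 → #103 → #102 → Hub: 16+7+11+20 = 54
Hub → #102 → #101 → #103 → Hub: 20+4+7+23 = 54
The minimum is 54.
One optimal route: Hub → #101 → #102 → #103 → Hub (or its reverse).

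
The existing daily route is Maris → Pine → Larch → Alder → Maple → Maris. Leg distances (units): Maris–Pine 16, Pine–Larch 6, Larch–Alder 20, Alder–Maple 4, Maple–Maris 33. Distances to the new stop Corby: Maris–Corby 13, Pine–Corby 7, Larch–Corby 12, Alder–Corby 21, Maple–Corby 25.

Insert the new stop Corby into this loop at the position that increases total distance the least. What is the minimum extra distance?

Insertion cost between consecutive stops i–j is d(i,Corby) + d(Corby,j) − d(i,j):
  between Maris and Pine: 13 + 7 − 16 = 4
  between Pine and Larch: 7 + 12 − 6 = 13
  between Larch and Alder: 12 + 21 − 20 = 13
  between Alder and Maple: 21 + 25 − 4 = 42
  between Maple and Maris: 25 + 13 − 33 = 5
Cheapest insertion is between Maris and Pine, adding 4.
New total = 79 + 4 = 83.

Minimum extra distance: 4, inserting Corby between Maris and Pine.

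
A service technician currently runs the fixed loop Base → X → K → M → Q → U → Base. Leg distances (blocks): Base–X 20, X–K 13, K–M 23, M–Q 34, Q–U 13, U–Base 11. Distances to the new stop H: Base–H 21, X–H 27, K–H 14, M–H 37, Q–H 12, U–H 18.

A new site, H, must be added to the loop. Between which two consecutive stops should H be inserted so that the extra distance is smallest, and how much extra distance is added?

Insertion cost between consecutive stops i–j is d(i,H) + d(H,j) − d(i,j):
  between Base and X: 21 + 27 − 20 = 28
  between X and K: 27 + 14 − 13 = 28
  between K and M: 14 + 37 − 23 = 28
  between M and Q: 37 + 12 − 34 = 15
  between Q and U: 12 + 18 − 13 = 17
  between U and Base: 18 + 21 − 11 = 28
Cheapest insertion is between M and Q, adding 15.
New total = 114 + 15 = 129.

Minimum extra distance: 15 blocks, inserting H between M and Q.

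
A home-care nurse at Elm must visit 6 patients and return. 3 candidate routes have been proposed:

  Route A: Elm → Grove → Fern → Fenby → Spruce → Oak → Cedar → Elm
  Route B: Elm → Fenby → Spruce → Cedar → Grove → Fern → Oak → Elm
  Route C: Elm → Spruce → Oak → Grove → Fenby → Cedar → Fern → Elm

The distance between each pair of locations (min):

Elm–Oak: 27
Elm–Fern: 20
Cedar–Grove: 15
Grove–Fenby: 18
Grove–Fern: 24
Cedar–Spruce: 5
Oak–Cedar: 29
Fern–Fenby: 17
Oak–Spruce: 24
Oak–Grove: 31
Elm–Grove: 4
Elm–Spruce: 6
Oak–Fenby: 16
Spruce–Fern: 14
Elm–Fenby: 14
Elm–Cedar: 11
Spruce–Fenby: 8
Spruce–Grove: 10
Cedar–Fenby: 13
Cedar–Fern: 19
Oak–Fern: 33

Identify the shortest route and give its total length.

Route A: 4 + 24 + 17 + 8 + 24 + 29 + 11 = 117
Route B: 14 + 8 + 5 + 15 + 24 + 33 + 27 = 126
Route C: 6 + 24 + 31 + 18 + 13 + 19 + 20 = 131

117 min — Route A is the shortest.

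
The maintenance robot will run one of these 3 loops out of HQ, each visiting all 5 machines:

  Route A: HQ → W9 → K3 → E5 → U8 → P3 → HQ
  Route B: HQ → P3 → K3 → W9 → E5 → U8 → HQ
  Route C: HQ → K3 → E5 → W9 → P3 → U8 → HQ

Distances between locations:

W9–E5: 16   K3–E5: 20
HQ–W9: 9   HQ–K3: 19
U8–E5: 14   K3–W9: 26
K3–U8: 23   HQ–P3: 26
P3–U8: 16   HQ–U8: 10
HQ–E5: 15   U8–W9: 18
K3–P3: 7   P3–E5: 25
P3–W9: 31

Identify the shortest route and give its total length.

Route A: 9 + 26 + 20 + 14 + 16 + 26 = 111
Route B: 26 + 7 + 26 + 16 + 14 + 10 = 99
Route C: 19 + 20 + 16 + 31 + 16 + 10 = 112

Shortest is Route B, total 99.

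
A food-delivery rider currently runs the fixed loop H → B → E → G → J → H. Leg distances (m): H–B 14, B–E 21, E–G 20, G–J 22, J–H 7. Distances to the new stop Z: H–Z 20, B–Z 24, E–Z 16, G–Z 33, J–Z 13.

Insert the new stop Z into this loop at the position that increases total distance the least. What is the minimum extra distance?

Adding 19 m by placing Z on the B–E leg.

Insertion cost between consecutive stops i–j is d(i,Z) + d(Z,j) − d(i,j):
  between H and B: 20 + 24 − 14 = 30
  between B and E: 24 + 16 − 21 = 19
  between E and G: 16 + 33 − 20 = 29
  between G and J: 33 + 13 − 22 = 24
  between J and H: 13 + 20 − 7 = 26
Cheapest insertion is between B and E, adding 19.
New total = 84 + 19 = 103.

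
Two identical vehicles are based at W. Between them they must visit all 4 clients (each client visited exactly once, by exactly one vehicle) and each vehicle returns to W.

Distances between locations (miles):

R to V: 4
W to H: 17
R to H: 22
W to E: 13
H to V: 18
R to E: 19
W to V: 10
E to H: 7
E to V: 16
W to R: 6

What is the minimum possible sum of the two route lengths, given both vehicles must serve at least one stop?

Minimum combined distance: 57 miles.

Try each way of splitting the stops between the two vehicles (each non-empty) and, for each split, find the best tour for each vehicle:
  {R} + {E, H, V}: 12 + 48 = 60
  {E} + {R, H, V}: 26 + 45 = 71
  {R, E} + {H, V}: 38 + 45 = 83
  {H} + {R, E, V}: 34 + 39 = 73
  {R, H} + {E, V}: 45 + 39 = 84
  {E, H} + {R, V}: 37 + 20 = 57
  … (7 splits in total)
Best: vehicle 1 W → E → H → W = 37; vehicle 2 W → R → V → W = 20; combined 57.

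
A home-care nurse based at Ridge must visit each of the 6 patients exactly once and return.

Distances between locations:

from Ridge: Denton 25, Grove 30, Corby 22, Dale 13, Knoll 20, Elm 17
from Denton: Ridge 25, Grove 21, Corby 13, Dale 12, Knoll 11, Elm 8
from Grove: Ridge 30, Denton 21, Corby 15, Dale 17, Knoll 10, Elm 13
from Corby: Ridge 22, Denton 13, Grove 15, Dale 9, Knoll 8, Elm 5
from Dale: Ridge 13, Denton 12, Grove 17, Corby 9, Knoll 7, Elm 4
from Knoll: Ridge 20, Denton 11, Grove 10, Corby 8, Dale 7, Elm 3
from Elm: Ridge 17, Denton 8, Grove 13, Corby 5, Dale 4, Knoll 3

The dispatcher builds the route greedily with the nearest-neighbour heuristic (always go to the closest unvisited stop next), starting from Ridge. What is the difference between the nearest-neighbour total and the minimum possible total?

Excess over optimum: 9.

Ridge: Dale=13, Elm=17, Knoll=20, Corby=22, Denton=25, Grove=30 ⇒ Dale
Dale: Elm=4, Knoll=7, Corby=9, Denton=12, Grove=17 ⇒ Elm
Elm: Knoll=3, Corby=5, Denton=8, Grove=13 ⇒ Knoll
Knoll: Corby=8, Grove=10, Denton=11 ⇒ Corby
Corby: Denton=13, Grove=15 ⇒ Denton
Denton: Grove=21 ⇒ Grove
NN route Ridge → Dale → Elm → Knoll → Corby → Denton → Grove → Ridge costs 92.
Optimal: Ridge → Denton → Corby → Grove → Knoll → Elm → Dale → Ridge costs 83 (by enumerating all 360 distinct tours).
Excess = 92 − 83 = 9.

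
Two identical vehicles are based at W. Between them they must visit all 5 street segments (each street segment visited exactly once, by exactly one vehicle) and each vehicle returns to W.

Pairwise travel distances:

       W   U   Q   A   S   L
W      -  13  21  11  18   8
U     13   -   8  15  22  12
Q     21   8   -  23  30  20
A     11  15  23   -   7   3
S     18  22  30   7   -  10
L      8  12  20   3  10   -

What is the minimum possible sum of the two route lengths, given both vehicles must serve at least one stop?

There are 2^4 − 1 = 15 ways to divide the 5 stops into two non-empty groups. For each, the best each vehicle can do is its own shortest tour through its group:
  {U} + {Q, A, S, L}: 26 + 69 = 95
  {Q} + {U, A, S, L}: 42 + 53 = 95
  {U, Q} + {A, S, L}: 42 + 36 = 78
  {A} + {U, Q, S, L}: 22 + 69 = 91
  {U, A} + {Q, S, L}: 39 + 69 = 108
  {Q, A} + {U, S, L}: 55 + 53 = 108
  … (15 splits in total)
Best: vehicle 1 W → U → Q → W = 42; vehicle 2 W → A → S → L → W = 36; combined 78.

78 — the smallest possible combined total.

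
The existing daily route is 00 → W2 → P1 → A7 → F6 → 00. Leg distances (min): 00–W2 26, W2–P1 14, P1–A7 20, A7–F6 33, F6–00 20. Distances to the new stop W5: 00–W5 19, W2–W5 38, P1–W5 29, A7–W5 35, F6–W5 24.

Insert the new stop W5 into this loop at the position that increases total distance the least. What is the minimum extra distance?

Insertion cost between consecutive stops i–j is d(i,W5) + d(W5,j) − d(i,j):
  between 00 and W2: 19 + 38 − 26 = 31
  between W2 and P1: 38 + 29 − 14 = 53
  between P1 and A7: 29 + 35 − 20 = 44
  between A7 and F6: 35 + 24 − 33 = 26
  between F6 and 00: 24 + 19 − 20 = 23
Cheapest insertion is between F6 and 00, adding 23.
New total = 113 + 23 = 136.

Adding 23 min by placing W5 on the F6–00 leg.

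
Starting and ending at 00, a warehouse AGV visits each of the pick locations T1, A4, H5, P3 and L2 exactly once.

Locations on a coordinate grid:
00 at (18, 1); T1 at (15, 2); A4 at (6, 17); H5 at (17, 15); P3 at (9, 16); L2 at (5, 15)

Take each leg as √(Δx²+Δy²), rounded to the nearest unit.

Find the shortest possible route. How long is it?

Minimum total distance: 46.

00-T1-A4-H5-P3-L2-00: 3+17+11+8+4+19 = 62
00-T1-A4-H5-L2-P3-00: 3+17+11+12+4+17 = 64
00-T1-A4-P3-H5-L2-00: 3+17+3+8+12+19 = 62
00-T1-A4-P3-L2-H5-00: 3+17+3+4+12+14 = 53
00-T1-A4-L2-H5-P3-00: 3+17+2+12+8+17 = 59
00-T1-A4-L2-P3-H5-00: 3+17+2+4+8+14 = 48
00-T1-H5-A4-P3-L2-00: 3+13+11+3+4+19 = 53
00-T1-H5-A4-L2-P3-00: 3+13+11+2+4+17 = 50
00-T1-H5-P3-A4-L2-00: 3+13+8+3+2+19 = 48
00-T1-H5-P3-L2-A4-00: 3+13+8+4+2+20 = 50
00-T1-H5-L2-A4-P3-00: 3+13+12+2+3+17 = 50
00-T1-H5-L2-P3-A4-00: 3+13+12+4+3+20 = 55
00-T1-P3-A4-H5-L2-00: 3+15+3+11+12+19 = 63
00-T1-P3-A4-L2-H5-00: 3+15+3+2+12+14 = 49
… (46 more)
00-T1-L2-A4-P3-H5-00: 3+16+2+3+8+14 = 46  ← best
The minimum is 46.
One optimal route: 00 → T1 → L2 → A4 → P3 → H5 → 00 (or its reverse).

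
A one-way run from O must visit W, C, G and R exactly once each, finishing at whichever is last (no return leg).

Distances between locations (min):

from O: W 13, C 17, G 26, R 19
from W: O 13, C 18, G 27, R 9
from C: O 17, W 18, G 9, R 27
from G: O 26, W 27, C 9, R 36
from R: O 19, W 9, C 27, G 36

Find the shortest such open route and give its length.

There are 4! = 24 possible orderings.
O - W - C - G - R: 13+18+9+36 = 76
O - W - C - R - G: 13+18+27+36 = 94
O - W - G - C - R: 13+27+9+27 = 76
O - W - G - R - C: 13+27+36+27 = 103
O - W - R - C - G: 13+9+27+9 = 58
O - W - R - G - C: 13+9+36+9 = 67
O - C - W - G - R: 17+18+27+36 = 98
O - C - W - R - G: 17+18+9+36 = 80
O - C - G - W - R: 17+9+27+9 = 62
O - C - G - R - W: 17+9+36+9 = 71
O - C - R - W - G: 17+27+9+27 = 80
O - C - R - G - W: 17+27+36+27 = 107
O - G - W - C - R: 26+27+18+27 = 98
O - G - W - R - C: 26+27+9+27 = 89
… (10 more)
O - R - W - C - G: 19+9+18+9 = 55  ← best
The minimum is 55.
One shortest path: O → R → W → C → G.

Minimum one-way distance = 55 min.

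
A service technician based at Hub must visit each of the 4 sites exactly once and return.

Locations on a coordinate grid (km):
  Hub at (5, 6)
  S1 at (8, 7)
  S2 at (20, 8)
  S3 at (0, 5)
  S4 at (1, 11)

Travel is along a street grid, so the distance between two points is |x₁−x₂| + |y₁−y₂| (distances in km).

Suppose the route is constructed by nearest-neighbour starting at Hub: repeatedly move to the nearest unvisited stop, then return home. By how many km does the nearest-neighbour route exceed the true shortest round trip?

From Hub: S1=4, S3=6, S4=9, S2=17 → choose S1 (4).
From S1: S3=10, S4=11, S2=13 → choose S3 (10).
From S3: S4=7, S2=23 → choose S4 (7).
From S4: S2=22 → choose S2 (22).
NN route Hub → S1 → S3 → S4 → S2 → Hub costs 60.
Optimal: Hub → S1 → S2 → S4 → S3 → Hub costs 52 (by enumerating all 12 distinct tours).
Excess = 60 − 52 = 8.

8 km longer than the optimal tour.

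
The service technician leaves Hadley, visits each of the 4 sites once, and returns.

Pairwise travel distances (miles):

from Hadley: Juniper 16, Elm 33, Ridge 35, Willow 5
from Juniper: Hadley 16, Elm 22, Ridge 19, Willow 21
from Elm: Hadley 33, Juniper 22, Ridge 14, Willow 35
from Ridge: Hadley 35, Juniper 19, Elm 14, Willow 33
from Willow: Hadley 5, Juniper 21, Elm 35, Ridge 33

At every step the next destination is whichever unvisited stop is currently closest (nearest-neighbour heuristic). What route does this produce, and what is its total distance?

Total distance 92 miles via the nearest-neighbour route Hadley → Willow → Juniper → Ridge → Elm → Hadley.

At Hadley the remaining stops are Willow 5, Juniper 16, Elm 33, Ridge 35; go to Willow.
At Willow the remaining stops are Juniper 21, Ridge 33, Elm 35; go to Juniper.
At Juniper the remaining stops are Ridge 19, Elm 22; go to Ridge.
At Ridge the remaining stops are Elm 14; go to Elm.
Return Elm→Hadley: 33.
Total = 5 + 21 + 19 + 14 + 33 = 92.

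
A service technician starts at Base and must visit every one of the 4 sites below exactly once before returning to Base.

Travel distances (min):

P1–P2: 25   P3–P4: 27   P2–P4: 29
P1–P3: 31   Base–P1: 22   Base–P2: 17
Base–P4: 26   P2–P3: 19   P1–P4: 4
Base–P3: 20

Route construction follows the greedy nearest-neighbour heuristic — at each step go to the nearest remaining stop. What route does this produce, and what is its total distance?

89 min along Base → P2 → P3 → P4 → P1 → Base.

At Base the remaining stops are P2 17, P3 20, P1 22, P4 26; go to P2.
At P2 the remaining stops are P3 19, P1 25, P4 29; go to P3.
At P3 the remaining stops are P4 27, P1 31; go to P4.
At P4 the remaining stops are P1 4; go to P1.
Return P1→Base: 22.
Total = 17 + 19 + 27 + 4 + 22 = 89.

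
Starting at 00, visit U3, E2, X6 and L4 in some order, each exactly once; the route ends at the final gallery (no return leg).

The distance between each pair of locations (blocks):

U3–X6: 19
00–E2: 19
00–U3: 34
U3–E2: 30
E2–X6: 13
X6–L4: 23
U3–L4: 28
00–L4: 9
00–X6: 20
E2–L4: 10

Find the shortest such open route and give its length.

51 blocks — the minimum one-way total.

There are 4! = 24 possible orderings.
00 - U3 - E2 - X6 - L4: 34+30+13+23 = 100
00 - U3 - E2 - L4 - X6: 34+30+10+23 = 97
00 - U3 - X6 - E2 - L4: 34+19+13+10 = 76
00 - U3 - X6 - L4 - E2: 34+19+23+10 = 86
00 - U3 - L4 - E2 - X6: 34+28+10+13 = 85
00 - U3 - L4 - X6 - E2: 34+28+23+13 = 98
00 - E2 - U3 - X6 - L4: 19+30+19+23 = 91
00 - E2 - U3 - L4 - X6: 19+30+28+23 = 100
00 - E2 - X6 - U3 - L4: 19+13+19+28 = 79
00 - E2 - X6 - L4 - U3: 19+13+23+28 = 83
00 - E2 - L4 - U3 - X6: 19+10+28+19 = 76
00 - E2 - L4 - X6 - U3: 19+10+23+19 = 71
00 - X6 - U3 - E2 - L4: 20+19+30+10 = 79
00 - X6 - U3 - L4 - E2: 20+19+28+10 = 77
… (10 more)
00 - L4 - E2 - X6 - U3: 9+10+13+19 = 51  ← best
The minimum is 51.
One shortest path: 00 → L4 → E2 → X6 → U3.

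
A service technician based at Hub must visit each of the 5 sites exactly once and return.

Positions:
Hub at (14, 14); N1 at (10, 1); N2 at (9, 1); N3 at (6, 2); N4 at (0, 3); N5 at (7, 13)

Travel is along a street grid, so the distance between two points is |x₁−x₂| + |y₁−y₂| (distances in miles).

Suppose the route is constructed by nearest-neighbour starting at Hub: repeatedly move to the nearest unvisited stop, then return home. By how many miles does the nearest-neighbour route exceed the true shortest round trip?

8 miles longer than the optimal tour.

Hub: N5=8, N1=17, N2=18, N3=20, N4=25 ⇒ N5
N5: N3=12, N2=14, N1=15, N4=17 ⇒ N3
N3: N2=4, N1=5, N4=7 ⇒ N2
N2: N1=1, N4=11 ⇒ N1
N1: N4=12 ⇒ N4
NN route Hub → N5 → N3 → N2 → N1 → N4 → Hub costs 62.
Optimal: Hub → N1 → N2 → N3 → N4 → N5 → Hub costs 54 (by enumerating all 60 distinct tours).
Excess = 62 − 54 = 8.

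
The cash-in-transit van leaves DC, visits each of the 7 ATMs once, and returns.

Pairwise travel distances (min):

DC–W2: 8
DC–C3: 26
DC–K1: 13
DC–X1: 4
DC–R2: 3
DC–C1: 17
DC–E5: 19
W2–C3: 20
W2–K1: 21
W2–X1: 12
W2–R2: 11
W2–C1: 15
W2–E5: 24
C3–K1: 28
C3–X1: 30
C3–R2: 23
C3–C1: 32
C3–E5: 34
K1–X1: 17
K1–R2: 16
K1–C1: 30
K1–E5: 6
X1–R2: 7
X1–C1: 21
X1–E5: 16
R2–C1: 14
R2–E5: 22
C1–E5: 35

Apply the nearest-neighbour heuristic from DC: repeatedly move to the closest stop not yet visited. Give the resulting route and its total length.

From DC: distances to unvisited — R2=3, X1=4, W2=8, K1=13, C1=17, E5=19, C3=26. Nearest is R2 (3).
From R2: distances to unvisited — X1=7, W2=11, C1=14, K1=16, E5=22, C3=23. Nearest is X1 (7).
From X1: distances to unvisited — W2=12, E5=16, K1=17, C1=21, C3=30. Nearest is W2 (12).
From W2: distances to unvisited — C1=15, C3=20, K1=21, E5=24. Nearest is C1 (15).
From C1: distances to unvisited — K1=30, C3=32, E5=35. Nearest is K1 (30).
From K1: distances to unvisited — E5=6, C3=28. Nearest is E5 (6).
From E5: distances to unvisited — C3=34. Nearest is C3 (34).
Return C3→DC: 26.
Total = 3 + 7 + 12 + 15 + 30 + 6 + 34 + 26 = 133.

133 min along DC → R2 → X1 → W2 → C1 → K1 → E5 → C3 → DC.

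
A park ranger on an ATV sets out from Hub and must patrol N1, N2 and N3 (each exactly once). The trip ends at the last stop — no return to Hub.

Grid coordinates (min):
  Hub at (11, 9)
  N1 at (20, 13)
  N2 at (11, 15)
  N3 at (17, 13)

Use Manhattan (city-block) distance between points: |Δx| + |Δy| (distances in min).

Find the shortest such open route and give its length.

There are 3! = 6 possible orderings.
Hub - N1 - N2 - N3: 13+11+8 = 32
Hub - N1 - N3 - N2: 13+3+8 = 24
Hub - N2 - N1 - N3: 6+11+3 = 20
Hub - N2 - N3 - N1: 6+8+3 = 17
Hub - N3 - N1 - N2: 10+3+11 = 24
Hub - N3 - N2 - N1: 10+8+11 = 29
The minimum is 17.
One shortest path: Hub → N2 → N3 → N1.

17 min — the minimum one-way total.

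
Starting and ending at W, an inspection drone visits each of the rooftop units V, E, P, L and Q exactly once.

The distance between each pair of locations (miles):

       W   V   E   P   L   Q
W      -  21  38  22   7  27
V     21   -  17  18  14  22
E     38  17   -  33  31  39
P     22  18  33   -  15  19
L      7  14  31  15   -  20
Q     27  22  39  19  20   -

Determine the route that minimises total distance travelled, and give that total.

Shortest round trip = 117 miles.

W - V - E - P - L - Q - W: 21+17+33+15+20+27 = 133
W - V - E - P - Q - L - W: 21+17+33+19+20+7 = 117
W - V - E - L - P - Q - W: 21+17+31+15+19+27 = 130
W - V - E - L - Q - P - W: 21+17+31+20+19+22 = 130
W - V - E - Q - P - L - W: 21+17+39+19+15+7 = 118
W - V - E - Q - L - P - W: 21+17+39+20+15+22 = 134
W - V - P - E - L - Q - W: 21+18+33+31+20+27 = 150
W - V - P - E - Q - L - W: 21+18+33+39+20+7 = 138
W - V - P - L - E - Q - W: 21+18+15+31+39+27 = 151
W - V - P - L - Q - E - W: 21+18+15+20+39+38 = 151
W - V - P - Q - E - L - W: 21+18+19+39+31+7 = 135
W - V - P - Q - L - E - W: 21+18+19+20+31+38 = 147
W - V - L - E - P - Q - W: 21+14+31+33+19+27 = 145
W - V - L - E - Q - P - W: 21+14+31+39+19+22 = 146
… (46 more)
The minimum is 117.
One optimal route: W → V → E → P → Q → L → W (or its reverse).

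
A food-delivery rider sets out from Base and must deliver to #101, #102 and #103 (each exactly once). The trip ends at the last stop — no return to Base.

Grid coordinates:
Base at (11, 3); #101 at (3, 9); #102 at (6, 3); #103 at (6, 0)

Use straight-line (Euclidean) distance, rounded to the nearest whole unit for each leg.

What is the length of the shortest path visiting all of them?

There are 3! = 6 possible orderings.
Base→#101→#102→#103: 10+7+3 = 20
Base→#101→#103→#102: 10+9+3 = 22
Base→#102→#101→#103: 5+7+9 = 21
Base→#102→#103→#101: 5+3+9 = 17
Base→#103→#101→#102: 6+9+7 = 22
Base→#103→#102→#101: 6+3+7 = 16
The minimum is 16.
One shortest path: Base → #103 → #102 → #101.

16 — the minimum one-way total.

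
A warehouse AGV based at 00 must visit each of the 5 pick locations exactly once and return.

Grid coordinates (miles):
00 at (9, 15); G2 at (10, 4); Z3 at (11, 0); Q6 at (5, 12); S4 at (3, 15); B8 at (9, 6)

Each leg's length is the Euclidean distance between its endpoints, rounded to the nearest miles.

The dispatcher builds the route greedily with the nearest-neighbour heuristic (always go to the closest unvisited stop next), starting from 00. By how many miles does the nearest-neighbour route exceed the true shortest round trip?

3 miles longer than the optimal tour.

00: Q6=5, S4=6, B8=9, G2=11, Z3=15 ⇒ Q6
Q6: S4=4, B8=7, G2=9, Z3=13 ⇒ S4
S4: B8=11, G2=13, Z3=17 ⇒ B8
B8: G2=2, Z3=6 ⇒ G2
G2: Z3=4 ⇒ Z3
NN route 00 → Q6 → S4 → B8 → G2 → Z3 → 00 costs 41.
Optimal: 00 → G2 → Z3 → B8 → Q6 → S4 → 00 costs 38 (by enumerating all 60 distinct tours).
Excess = 41 − 38 = 3.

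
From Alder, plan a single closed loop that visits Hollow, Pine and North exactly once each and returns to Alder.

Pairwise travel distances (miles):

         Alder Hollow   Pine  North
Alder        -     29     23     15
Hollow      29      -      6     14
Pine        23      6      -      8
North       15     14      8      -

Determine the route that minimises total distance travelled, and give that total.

Alder-Hollow-Pine-North-Alder: 29+6+8+15 = 58
Alder-Hollow-North-Pine-Alder: 29+14+8+23 = 74
Alder-Pine-Hollow-North-Alder: 23+6+14+15 = 58
The minimum is 58.
One optimal route: Alder → Hollow → Pine → North → Alder (or its reverse).

Minimum total distance: 58 miles.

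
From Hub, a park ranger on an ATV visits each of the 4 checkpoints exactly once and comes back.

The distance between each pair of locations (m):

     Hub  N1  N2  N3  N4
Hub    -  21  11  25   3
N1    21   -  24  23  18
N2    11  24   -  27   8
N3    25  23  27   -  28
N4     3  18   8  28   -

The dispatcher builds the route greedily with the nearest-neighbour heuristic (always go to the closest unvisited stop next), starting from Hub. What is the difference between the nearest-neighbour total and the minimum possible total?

Excess over optimum: 1 m.

Hub: N4=3, N2=11, N1=21, N3=25 ⇒ N4
N4: N2=8, N1=18, N3=28 ⇒ N2
N2: N1=24, N3=27 ⇒ N1
N1: N3=23 ⇒ N3
NN route Hub → N4 → N2 → N1 → N3 → Hub costs 83.
Optimal: Hub → N1 → N3 → N2 → N4 → Hub costs 82 (by enumerating all 12 distinct tours).
Excess = 83 − 82 = 1.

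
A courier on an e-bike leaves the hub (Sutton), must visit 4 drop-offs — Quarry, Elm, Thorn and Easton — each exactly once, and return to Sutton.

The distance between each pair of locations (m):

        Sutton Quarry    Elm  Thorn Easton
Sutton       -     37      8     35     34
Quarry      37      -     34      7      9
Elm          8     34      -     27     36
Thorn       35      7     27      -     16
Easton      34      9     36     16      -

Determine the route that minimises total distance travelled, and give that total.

Sutton - Quarry - Elm - Thorn - Easton - Sutton: 37+34+27+16+34 = 148
Sutton - Quarry - Elm - Easton - Thorn - Sutton: 37+34+36+16+35 = 158
Sutton - Quarry - Thorn - Elm - Easton - Sutton: 37+7+27+36+34 = 141
Sutton - Quarry - Thorn - Easton - Elm - Sutton: 37+7+16+36+8 = 104
Sutton - Quarry - Easton - Elm - Thorn - Sutton: 37+9+36+27+35 = 144
Sutton - Quarry - Easton - Thorn - Elm - Sutton: 37+9+16+27+8 = 97
Sutton - Elm - Quarry - Thorn - Easton - Sutton: 8+34+7+16+34 = 99
Sutton - Elm - Quarry - Easton - Thorn - Sutton: 8+34+9+16+35 = 102
Sutton - Elm - Thorn - Quarry - Easton - Sutton: 8+27+7+9+34 = 85
Sutton - Elm - Easton - Quarry - Thorn - Sutton: 8+36+9+7+35 = 95
Sutton - Thorn - Quarry - Elm - Easton - Sutton: 35+7+34+36+34 = 146
Sutton - Thorn - Elm - Quarry - Easton - Sutton: 35+27+34+9+34 = 139
The minimum is 85.
One optimal route: Sutton → Elm → Thorn → Quarry → Easton → Sutton (or its reverse).

85 m — the shortest possible round trip.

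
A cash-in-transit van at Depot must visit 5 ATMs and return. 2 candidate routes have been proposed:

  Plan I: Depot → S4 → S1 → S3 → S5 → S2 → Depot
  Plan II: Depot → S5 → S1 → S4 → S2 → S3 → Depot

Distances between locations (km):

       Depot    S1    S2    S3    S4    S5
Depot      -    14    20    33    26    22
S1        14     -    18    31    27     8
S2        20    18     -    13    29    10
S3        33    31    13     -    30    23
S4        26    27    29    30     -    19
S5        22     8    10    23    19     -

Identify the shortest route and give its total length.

132 km — Plan II is the shortest.

Plan I: 26 + 27 + 31 + 23 + 10 + 20 = 137
Plan II: 22 + 8 + 27 + 29 + 13 + 33 = 132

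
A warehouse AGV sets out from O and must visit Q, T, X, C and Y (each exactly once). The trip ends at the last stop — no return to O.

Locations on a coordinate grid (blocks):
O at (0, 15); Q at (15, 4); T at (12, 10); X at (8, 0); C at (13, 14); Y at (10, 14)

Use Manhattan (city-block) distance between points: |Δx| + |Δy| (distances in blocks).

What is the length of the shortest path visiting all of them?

There are 5! = 120 possible orderings.
O → Q → T → X → C → Y: 26+9+14+19+3 = 71
O → Q → T → X → Y → C: 26+9+14+16+3 = 68
O → Q → T → C → X → Y: 26+9+5+19+16 = 75
O → Q → T → C → Y → X: 26+9+5+3+16 = 59
O → Q → T → Y → X → C: 26+9+6+16+19 = 76
O → Q → T → Y → C → X: 26+9+6+3+19 = 63
O → Q → X → T → C → Y: 26+11+14+5+3 = 59
O → Q → X → T → Y → C: 26+11+14+6+3 = 60
O → Q → X → C → T → Y: 26+11+19+5+6 = 67
O → Q → X → C → Y → T: 26+11+19+3+6 = 65
O → Q → X → Y → T → C: 26+11+16+6+5 = 64
O → Q → X → Y → C → T: 26+11+16+3+5 = 61
O → Q → C → T → X → Y: 26+12+5+14+16 = 73
O → Q → C → T → Y → X: 26+12+5+6+16 = 65
… (106 more)
O → Y → C → T → Q → X: 11+3+5+9+11 = 39  ← best
The minimum is 39.
One shortest path: O → Y → C → T → Q → X.

Shortest open route: 39 blocks.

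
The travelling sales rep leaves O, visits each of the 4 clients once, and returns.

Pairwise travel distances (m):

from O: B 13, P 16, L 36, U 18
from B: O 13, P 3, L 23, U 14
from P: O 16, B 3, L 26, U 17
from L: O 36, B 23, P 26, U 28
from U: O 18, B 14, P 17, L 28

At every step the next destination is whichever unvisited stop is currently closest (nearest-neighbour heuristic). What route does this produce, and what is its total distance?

At O the remaining stops are B 13, P 16, U 18, L 36; go to B.
At B the remaining stops are P 3, U 14, L 23; go to P.
At P the remaining stops are U 17, L 26; go to U.
At U the remaining stops are L 28; go to L.
Return L→O: 36.
Total = 13 + 3 + 17 + 28 + 36 = 97.

Nearest-neighbour total = 97 m; route O → B → P → U → L → O.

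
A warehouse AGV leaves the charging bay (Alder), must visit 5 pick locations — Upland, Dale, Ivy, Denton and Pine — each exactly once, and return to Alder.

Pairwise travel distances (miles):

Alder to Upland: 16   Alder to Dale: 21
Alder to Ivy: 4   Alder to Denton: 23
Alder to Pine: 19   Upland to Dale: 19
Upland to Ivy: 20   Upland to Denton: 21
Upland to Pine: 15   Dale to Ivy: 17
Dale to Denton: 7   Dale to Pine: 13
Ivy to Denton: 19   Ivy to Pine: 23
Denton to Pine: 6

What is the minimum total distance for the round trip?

Minimum total distance: 65 miles.

Alder - Upland - Dale - Ivy - Denton - Pine - Alder: 16+19+17+19+6+19 = 96
Alder - Upland - Dale - Ivy - Pine - Denton - Alder: 16+19+17+23+6+23 = 104
Alder - Upland - Dale - Denton - Ivy - Pine - Alder: 16+19+7+19+23+19 = 103
Alder - Upland - Dale - Denton - Pine - Ivy - Alder: 16+19+7+6+23+4 = 75
Alder - Upland - Dale - Pine - Ivy - Denton - Alder: 16+19+13+23+19+23 = 113
Alder - Upland - Dale - Pine - Denton - Ivy - Alder: 16+19+13+6+19+4 = 77
Alder - Upland - Ivy - Dale - Denton - Pine - Alder: 16+20+17+7+6+19 = 85
Alder - Upland - Ivy - Dale - Pine - Denton - Alder: 16+20+17+13+6+23 = 95
Alder - Upland - Ivy - Denton - Dale - Pine - Alder: 16+20+19+7+13+19 = 94
Alder - Upland - Ivy - Denton - Pine - Dale - Alder: 16+20+19+6+13+21 = 95
Alder - Upland - Ivy - Pine - Dale - Denton - Alder: 16+20+23+13+7+23 = 102
Alder - Upland - Ivy - Pine - Denton - Dale - Alder: 16+20+23+6+7+21 = 93
Alder - Upland - Denton - Dale - Ivy - Pine - Alder: 16+21+7+17+23+19 = 103
Alder - Upland - Denton - Dale - Pine - Ivy - Alder: 16+21+7+13+23+4 = 84
… (46 more)
Alder - Upland - Pine - Denton - Dale - Ivy - Alder: 16+15+6+7+17+4 = 65  ← best
The minimum is 65.
One optimal route: Alder → Upland → Pine → Denton → Dale → Ivy → Alder (or its reverse).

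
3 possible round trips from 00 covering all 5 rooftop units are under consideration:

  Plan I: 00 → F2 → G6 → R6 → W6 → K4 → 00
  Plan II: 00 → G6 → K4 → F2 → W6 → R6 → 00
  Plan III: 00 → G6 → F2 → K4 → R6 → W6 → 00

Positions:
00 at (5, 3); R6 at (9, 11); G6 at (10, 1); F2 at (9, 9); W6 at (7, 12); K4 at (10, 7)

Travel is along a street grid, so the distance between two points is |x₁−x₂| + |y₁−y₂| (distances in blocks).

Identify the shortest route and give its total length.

Plan I: 10 + 9 + 11 + 3 + 8 + 9 = 50
Plan II: 7 + 6 + 3 + 5 + 3 + 12 = 36
Plan III: 7 + 9 + 3 + 5 + 3 + 11 = 38

36 blocks — Plan II is the shortest.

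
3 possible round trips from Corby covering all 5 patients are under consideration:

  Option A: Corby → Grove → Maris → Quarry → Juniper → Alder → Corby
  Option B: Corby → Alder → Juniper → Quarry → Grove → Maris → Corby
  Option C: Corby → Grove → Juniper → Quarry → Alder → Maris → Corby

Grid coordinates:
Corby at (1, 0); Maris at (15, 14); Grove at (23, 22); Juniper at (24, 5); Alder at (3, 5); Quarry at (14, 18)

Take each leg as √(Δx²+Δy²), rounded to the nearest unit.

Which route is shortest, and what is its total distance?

83 — Option B is the shortest.

Option A: 31 + 11 + 4 + 16 + 21 + 5 = 88
Option B: 5 + 21 + 16 + 10 + 11 + 20 = 83
Option C: 31 + 17 + 16 + 17 + 15 + 20 = 116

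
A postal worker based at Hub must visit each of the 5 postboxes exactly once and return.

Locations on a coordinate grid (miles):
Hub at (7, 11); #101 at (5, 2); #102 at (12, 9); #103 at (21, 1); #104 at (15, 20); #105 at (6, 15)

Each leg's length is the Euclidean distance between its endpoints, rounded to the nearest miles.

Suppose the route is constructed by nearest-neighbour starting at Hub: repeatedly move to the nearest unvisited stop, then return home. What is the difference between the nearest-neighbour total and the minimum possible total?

From Hub: #105=4, #102=5, #101=9, #104=12, #103=17 → choose #105 (4).
From #105: #102=8, #104=10, #101=13, #103=21 → choose #102 (8).
From #102: #101=10, #104=11, #103=12 → choose #101 (10).
From #101: #103=16, #104=21 → choose #103 (16).
From #103: #104=20 → choose #104 (20).
NN route Hub → #105 → #102 → #101 → #103 → #104 → Hub costs 70.
Optimal: Hub → #101 → #103 → #102 → #104 → #105 → Hub costs 62 (by enumerating all 60 distinct tours).
Excess = 70 − 62 = 8.

Excess over optimum: 8 miles.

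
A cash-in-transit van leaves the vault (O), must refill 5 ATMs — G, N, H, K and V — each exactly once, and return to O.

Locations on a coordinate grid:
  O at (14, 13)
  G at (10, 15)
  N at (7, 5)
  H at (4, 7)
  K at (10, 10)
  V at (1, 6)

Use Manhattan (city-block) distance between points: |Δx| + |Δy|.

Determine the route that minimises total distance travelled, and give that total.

There are 60 distinct closed tours to check (reversals are equivalent).
O → G → N → H → K → V → O: 6+13+5+9+13+20 = 66
O → G → N → H → V → K → O: 6+13+5+4+13+7 = 48
O → G → N → K → H → V → O: 6+13+8+9+4+20 = 60
O → G → N → K → V → H → O: 6+13+8+13+4+16 = 60
O → G → N → V → H → K → O: 6+13+7+4+9+7 = 46
O → G → N → V → K → H → O: 6+13+7+13+9+16 = 64
O → G → H → N → K → V → O: 6+14+5+8+13+20 = 66
O → G → H → N → V → K → O: 6+14+5+7+13+7 = 52
O → G → H → K → N → V → O: 6+14+9+8+7+20 = 64
O → G → H → K → V → N → O: 6+14+9+13+7+15 = 64
O → G → H → V → N → K → O: 6+14+4+7+8+7 = 46
O → G → H → V → K → N → O: 6+14+4+13+8+15 = 60
O → G → K → N → H → V → O: 6+5+8+5+4+20 = 48
O → G → K → N → V → H → O: 6+5+8+7+4+16 = 46
… (46 more)
The minimum is 46.
One optimal route: O → G → N → V → H → K → O (or its reverse).

Shortest round trip = 46.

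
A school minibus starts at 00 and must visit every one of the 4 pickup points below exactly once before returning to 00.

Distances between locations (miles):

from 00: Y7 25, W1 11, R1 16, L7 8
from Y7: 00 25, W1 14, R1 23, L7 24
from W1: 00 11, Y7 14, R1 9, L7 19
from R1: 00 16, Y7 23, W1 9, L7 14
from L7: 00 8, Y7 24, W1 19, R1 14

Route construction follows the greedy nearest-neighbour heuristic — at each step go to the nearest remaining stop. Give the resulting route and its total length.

Total distance 70 miles via the nearest-neighbour route 00 → L7 → R1 → W1 → Y7 → 00.

00 → [L7:8 / W1:11 / R1:16 / Y7:25] → L7 (8)
L7 → [R1:14 / W1:19 / Y7:24] → R1 (14)
R1 → [W1:9 / Y7:23] → W1 (9)
W1 → [Y7:14] → Y7 (14)
Return Y7→00: 25.
Total = 8 + 14 + 9 + 14 + 25 = 70.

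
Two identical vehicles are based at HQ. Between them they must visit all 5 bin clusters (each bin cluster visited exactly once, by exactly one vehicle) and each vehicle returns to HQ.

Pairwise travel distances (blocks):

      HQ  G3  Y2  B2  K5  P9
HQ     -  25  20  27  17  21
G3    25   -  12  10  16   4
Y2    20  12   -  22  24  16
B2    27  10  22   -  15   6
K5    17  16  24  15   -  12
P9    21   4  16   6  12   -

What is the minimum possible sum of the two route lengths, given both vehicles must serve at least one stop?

103 blocks — the smallest possible combined total.

Try each way of splitting the stops between the two vehicles (each non-empty) and, for each split, find the best tour for each vehicle:
  {G3} + {Y2, B2, K5, P9}: 50 + 74 = 124
  {Y2} + {G3, B2, K5, P9}: 40 + 67 = 107
  {G3, Y2} + {B2, K5, P9}: 57 + 59 = 116
  {B2} + {G3, Y2, K5, P9}: 54 + 65 = 119
  {G3, B2} + {Y2, K5, P9}: 62 + 65 = 127
  {Y2, B2} + {G3, K5, P9}: 69 + 58 = 127
  … (15 splits in total)
  {K5} + {G3, Y2, B2, P9}: 34 + 69 = 103  ← best
Best: vehicle 1 HQ → K5 → HQ = 34; vehicle 2 HQ → Y2 → G3 → B2 → P9 → HQ = 69; combined 103.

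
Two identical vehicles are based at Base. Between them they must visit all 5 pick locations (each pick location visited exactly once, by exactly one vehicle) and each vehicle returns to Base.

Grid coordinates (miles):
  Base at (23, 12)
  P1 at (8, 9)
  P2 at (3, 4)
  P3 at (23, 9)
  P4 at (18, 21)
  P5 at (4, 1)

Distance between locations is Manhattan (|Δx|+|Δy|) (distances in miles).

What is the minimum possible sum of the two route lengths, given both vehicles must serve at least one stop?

Check every non-empty split of the stops between the two vehicles; for each half take its own optimal tour:
  {P1} + {P2, P3, P4, P5}: 36 + 80 = 116
  {P2} + {P1, P3, P4, P5}: 56 + 78 = 134
  {P1, P2} + {P3, P4, P5}: 56 + 78 = 134
  {P3} + {P1, P2, P4, P5}: 6 + 80 = 86
  {P1, P3} + {P2, P4, P5}: 36 + 80 = 116
  {P2, P3} + {P1, P4, P5}: 56 + 78 = 134
  … (15 splits in total)
Best: vehicle 1 Base → P3 → Base = 6; vehicle 2 Base → P1 → P2 → P5 → P4 → Base = 80; combined 86.

86 miles — the smallest possible combined total.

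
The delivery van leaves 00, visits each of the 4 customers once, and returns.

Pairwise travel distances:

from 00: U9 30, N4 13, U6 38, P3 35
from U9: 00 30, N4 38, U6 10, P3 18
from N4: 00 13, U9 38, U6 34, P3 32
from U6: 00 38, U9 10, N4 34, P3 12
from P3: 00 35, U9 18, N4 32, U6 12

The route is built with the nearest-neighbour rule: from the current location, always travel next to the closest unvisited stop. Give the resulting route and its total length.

97 along 00 → N4 → P3 → U6 → U9 → 00.

00 → [N4:13 / U9:30 / P3:35 / U6:38] → N4 (13)
N4 → [P3:32 / U6:34 / U9:38] → P3 (32)
P3 → [U6:12 / U9:18] → U6 (12)
U6 → [U9:10] → U9 (10)
Return U9→00: 30.
Total = 13 + 32 + 12 + 10 + 30 = 97.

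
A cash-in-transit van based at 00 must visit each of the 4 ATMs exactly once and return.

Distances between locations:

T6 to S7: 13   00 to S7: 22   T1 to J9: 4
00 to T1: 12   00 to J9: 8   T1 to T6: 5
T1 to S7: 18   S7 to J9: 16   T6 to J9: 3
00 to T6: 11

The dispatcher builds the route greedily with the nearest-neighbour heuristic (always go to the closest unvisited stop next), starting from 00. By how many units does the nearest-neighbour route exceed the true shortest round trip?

00: J9=8, T6=11, T1=12, S7=22 ⇒ J9
J9: T6=3, T1=4, S7=16 ⇒ T6
T6: T1=5, S7=13 ⇒ T1
T1: S7=18 ⇒ S7
NN route 00 → J9 → T6 → T1 → S7 → 00 costs 56.
Optimal: 00 → S7 → T6 → T1 → J9 → 00 costs 52 (by enumerating all 12 distinct tours).
Excess = 56 − 52 = 4.

Excess over optimum: 4.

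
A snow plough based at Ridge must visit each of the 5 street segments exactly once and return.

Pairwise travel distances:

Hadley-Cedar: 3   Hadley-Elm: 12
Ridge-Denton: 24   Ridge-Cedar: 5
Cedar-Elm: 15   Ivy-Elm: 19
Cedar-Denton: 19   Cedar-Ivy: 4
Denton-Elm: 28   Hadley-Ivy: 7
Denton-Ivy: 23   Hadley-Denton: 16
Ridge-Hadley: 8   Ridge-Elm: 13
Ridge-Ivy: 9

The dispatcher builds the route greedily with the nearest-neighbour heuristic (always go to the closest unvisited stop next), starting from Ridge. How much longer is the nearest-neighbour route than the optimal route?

The nearest-neighbour route is 13 longer than optimal.

Ridge: Cedar=5, Hadley=8, Ivy=9, Elm=13, Denton=24 ⇒ Cedar
Cedar: Hadley=3, Ivy=4, Elm=15, Denton=19 ⇒ Hadley
Hadley: Ivy=7, Elm=12, Denton=16 ⇒ Ivy
Ivy: Elm=19, Denton=23 ⇒ Elm
Elm: Denton=28 ⇒ Denton
NN route Ridge → Cedar → Hadley → Ivy → Elm → Denton → Ridge costs 86.
Optimal: Ridge → Cedar → Ivy → Hadley → Denton → Elm → Ridge costs 73 (by enumerating all 60 distinct tours).
Excess = 86 − 73 = 13.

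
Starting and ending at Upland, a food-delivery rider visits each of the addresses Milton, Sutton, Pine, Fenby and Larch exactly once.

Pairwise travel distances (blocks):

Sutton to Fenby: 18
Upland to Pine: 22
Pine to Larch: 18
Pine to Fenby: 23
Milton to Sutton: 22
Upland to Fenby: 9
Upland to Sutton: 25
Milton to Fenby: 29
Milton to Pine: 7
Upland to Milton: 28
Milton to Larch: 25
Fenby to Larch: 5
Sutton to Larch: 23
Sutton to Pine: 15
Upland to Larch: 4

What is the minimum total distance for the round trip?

With 5 stops there are 5!/2 = 60 distinct round trips (a route and its reverse cost the same).
Upland - Milton - Sutton - Pine - Fenby - Larch - Upland: 28+22+15+23+5+4 = 97
Upland - Milton - Sutton - Pine - Larch - Fenby - Upland: 28+22+15+18+5+9 = 97
Upland - Milton - Sutton - Fenby - Pine - Larch - Upland: 28+22+18+23+18+4 = 113
Upland - Milton - Sutton - Fenby - Larch - Pine - Upland: 28+22+18+5+18+22 = 113
Upland - Milton - Sutton - Larch - Pine - Fenby - Upland: 28+22+23+18+23+9 = 123
Upland - Milton - Sutton - Larch - Fenby - Pine - Upland: 28+22+23+5+23+22 = 123
Upland - Milton - Pine - Sutton - Fenby - Larch - Upland: 28+7+15+18+5+4 = 77
Upland - Milton - Pine - Sutton - Larch - Fenby - Upland: 28+7+15+23+5+9 = 87
Upland - Milton - Pine - Fenby - Sutton - Larch - Upland: 28+7+23+18+23+4 = 103
Upland - Milton - Pine - Fenby - Larch - Sutton - Upland: 28+7+23+5+23+25 = 111
Upland - Milton - Pine - Larch - Sutton - Fenby - Upland: 28+7+18+23+18+9 = 103
Upland - Milton - Pine - Larch - Fenby - Sutton - Upland: 28+7+18+5+18+25 = 101
Upland - Milton - Fenby - Sutton - Pine - Larch - Upland: 28+29+18+15+18+4 = 112
Upland - Milton - Fenby - Sutton - Larch - Pine - Upland: 28+29+18+23+18+22 = 138
… (46 more)
The minimum is 77.
One optimal route: Upland → Milton → Pine → Sutton → Fenby → Larch → Upland (or its reverse).

Minimum total distance: 77 blocks.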